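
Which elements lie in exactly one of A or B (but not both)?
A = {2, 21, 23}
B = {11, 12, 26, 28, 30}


A △ B = (A \ B) ∪ (B \ A) = elements in exactly one of A or B
A \ B = {2, 21, 23}
B \ A = {11, 12, 26, 28, 30}
A △ B = {2, 11, 12, 21, 23, 26, 28, 30}

A △ B = {2, 11, 12, 21, 23, 26, 28, 30}


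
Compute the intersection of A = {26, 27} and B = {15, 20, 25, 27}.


A ∩ B = elements in both A and B
A = {26, 27}
B = {15, 20, 25, 27}
A ∩ B = {27}

A ∩ B = {27}


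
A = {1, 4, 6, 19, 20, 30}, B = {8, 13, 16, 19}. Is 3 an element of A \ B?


A = {1, 4, 6, 19, 20, 30}, B = {8, 13, 16, 19}
A \ B = elements in A but not in B
A \ B = {1, 4, 6, 20, 30}
Checking if 3 ∈ A \ B
3 is not in A \ B → False

3 ∉ A \ B


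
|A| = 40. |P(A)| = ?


Number of subsets = 2^n
= 2^40
= 1099511627776

|P(A)| = 1099511627776


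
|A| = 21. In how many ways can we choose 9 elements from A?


C(n,k) = n! / (k!(n-k)!)
C(21,9) = 21! / (9!12!)
= 293930

C(21,9) = 293930


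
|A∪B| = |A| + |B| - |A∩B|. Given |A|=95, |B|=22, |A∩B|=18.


|A ∪ B| = |A| + |B| - |A ∩ B|
= 95 + 22 - 18
= 99

|A ∪ B| = 99


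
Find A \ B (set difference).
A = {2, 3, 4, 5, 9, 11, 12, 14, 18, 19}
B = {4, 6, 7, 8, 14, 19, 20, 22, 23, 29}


A \ B = elements in A but not in B
A = {2, 3, 4, 5, 9, 11, 12, 14, 18, 19}
B = {4, 6, 7, 8, 14, 19, 20, 22, 23, 29}
Remove from A any elements in B
A \ B = {2, 3, 5, 9, 11, 12, 18}

A \ B = {2, 3, 5, 9, 11, 12, 18}


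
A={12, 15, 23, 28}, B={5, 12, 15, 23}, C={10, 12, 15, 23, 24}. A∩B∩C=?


A ∩ B = {12, 15, 23}
(A ∩ B) ∩ C = {12, 15, 23}

A ∩ B ∩ C = {12, 15, 23}


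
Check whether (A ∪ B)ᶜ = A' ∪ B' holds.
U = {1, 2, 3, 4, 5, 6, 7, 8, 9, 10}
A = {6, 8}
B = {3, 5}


LHS: A ∪ B = {3, 5, 6, 8}
(A ∪ B)' = U \ (A ∪ B) = {1, 2, 4, 7, 9, 10}
A' = {1, 2, 3, 4, 5, 7, 9, 10}, B' = {1, 2, 4, 6, 7, 8, 9, 10}
Claimed RHS: A' ∪ B' = {1, 2, 3, 4, 5, 6, 7, 8, 9, 10}
Identity is INVALID: LHS = {1, 2, 4, 7, 9, 10} but the RHS claimed here equals {1, 2, 3, 4, 5, 6, 7, 8, 9, 10}. The correct form is (A ∪ B)' = A' ∩ B'.

Identity is invalid: (A ∪ B)' = {1, 2, 4, 7, 9, 10} but A' ∪ B' = {1, 2, 3, 4, 5, 6, 7, 8, 9, 10}. The correct De Morgan law is (A ∪ B)' = A' ∩ B'.


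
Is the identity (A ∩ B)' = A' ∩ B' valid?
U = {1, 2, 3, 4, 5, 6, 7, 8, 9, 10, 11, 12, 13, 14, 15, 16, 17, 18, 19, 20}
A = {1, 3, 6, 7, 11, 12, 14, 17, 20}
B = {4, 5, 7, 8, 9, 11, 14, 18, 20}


LHS: A ∩ B = {7, 11, 14, 20}
(A ∩ B)' = U \ (A ∩ B) = {1, 2, 3, 4, 5, 6, 8, 9, 10, 12, 13, 15, 16, 17, 18, 19}
A' = {2, 4, 5, 8, 9, 10, 13, 15, 16, 18, 19}, B' = {1, 2, 3, 6, 10, 12, 13, 15, 16, 17, 19}
Claimed RHS: A' ∩ B' = {2, 10, 13, 15, 16, 19}
Identity is INVALID: LHS = {1, 2, 3, 4, 5, 6, 8, 9, 10, 12, 13, 15, 16, 17, 18, 19} but the RHS claimed here equals {2, 10, 13, 15, 16, 19}. The correct form is (A ∩ B)' = A' ∪ B'.

Identity is invalid: (A ∩ B)' = {1, 2, 3, 4, 5, 6, 8, 9, 10, 12, 13, 15, 16, 17, 18, 19} but A' ∩ B' = {2, 10, 13, 15, 16, 19}. The correct De Morgan law is (A ∩ B)' = A' ∪ B'.


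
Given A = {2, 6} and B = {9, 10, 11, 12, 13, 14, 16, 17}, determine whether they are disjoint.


Disjoint means A ∩ B = ∅.
A ∩ B = ∅
A ∩ B = ∅, so A and B are disjoint.

Yes, A and B are disjoint


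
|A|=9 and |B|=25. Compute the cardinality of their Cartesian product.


|A × B| = |A| × |B|
= 9 × 25
= 225

|A × B| = 225


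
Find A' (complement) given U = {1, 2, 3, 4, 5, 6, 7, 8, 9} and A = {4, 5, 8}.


Aᶜ = U \ A = elements in U but not in A
U = {1, 2, 3, 4, 5, 6, 7, 8, 9}
A = {4, 5, 8}
Aᶜ = {1, 2, 3, 6, 7, 9}

Aᶜ = {1, 2, 3, 6, 7, 9}


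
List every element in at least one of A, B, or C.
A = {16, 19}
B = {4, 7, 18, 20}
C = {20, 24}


A ∪ B = {4, 7, 16, 18, 19, 20}
(A ∪ B) ∪ C = {4, 7, 16, 18, 19, 20, 24}

A ∪ B ∪ C = {4, 7, 16, 18, 19, 20, 24}


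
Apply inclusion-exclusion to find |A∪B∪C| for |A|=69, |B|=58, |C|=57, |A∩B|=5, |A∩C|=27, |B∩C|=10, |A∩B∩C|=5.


|A∪B∪C| = |A|+|B|+|C| - |A∩B|-|A∩C|-|B∩C| + |A∩B∩C|
= 69+58+57 - 5-27-10 + 5
= 184 - 42 + 5
= 147

|A ∪ B ∪ C| = 147


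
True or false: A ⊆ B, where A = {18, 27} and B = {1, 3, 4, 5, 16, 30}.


A ⊆ B means every element of A is in B.
Elements in A not in B: {18, 27}
So A ⊄ B.

No, A ⊄ B


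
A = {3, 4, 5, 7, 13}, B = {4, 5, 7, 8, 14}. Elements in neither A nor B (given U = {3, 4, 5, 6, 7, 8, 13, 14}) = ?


A = {3, 4, 5, 7, 13}
B = {4, 5, 7, 8, 14}
Region: in neither A nor B (given U = {3, 4, 5, 6, 7, 8, 13, 14})
Elements: {6}

Elements in neither A nor B (given U = {3, 4, 5, 6, 7, 8, 13, 14}): {6}


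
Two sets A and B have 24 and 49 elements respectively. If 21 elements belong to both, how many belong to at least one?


|A ∪ B| = |A| + |B| - |A ∩ B|
= 24 + 49 - 21
= 52

|A ∪ B| = 52


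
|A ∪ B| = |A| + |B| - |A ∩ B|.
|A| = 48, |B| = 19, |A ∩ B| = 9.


|A ∪ B| = |A| + |B| - |A ∩ B|
= 48 + 19 - 9
= 58

|A ∪ B| = 58


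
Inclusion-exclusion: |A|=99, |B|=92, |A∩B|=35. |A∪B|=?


|A ∪ B| = |A| + |B| - |A ∩ B|
= 99 + 92 - 35
= 156

|A ∪ B| = 156


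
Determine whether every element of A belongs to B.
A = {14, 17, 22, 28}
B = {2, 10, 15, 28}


A ⊆ B means every element of A is in B.
Elements in A not in B: {14, 17, 22}
So A ⊄ B.

No, A ⊄ B


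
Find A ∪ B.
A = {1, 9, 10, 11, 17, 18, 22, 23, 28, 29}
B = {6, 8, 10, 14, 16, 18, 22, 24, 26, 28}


A ∪ B = all elements in A or B (or both)
A = {1, 9, 10, 11, 17, 18, 22, 23, 28, 29}
B = {6, 8, 10, 14, 16, 18, 22, 24, 26, 28}
A ∪ B = {1, 6, 8, 9, 10, 11, 14, 16, 17, 18, 22, 23, 24, 26, 28, 29}

A ∪ B = {1, 6, 8, 9, 10, 11, 14, 16, 17, 18, 22, 23, 24, 26, 28, 29}


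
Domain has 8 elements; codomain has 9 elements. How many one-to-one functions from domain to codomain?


An injection sends each of |A| = 8 inputs to a distinct output in B.
# injections = |B|·(|B|-1)·…·(|B|-|A|+1) = 9! / (9 - 8)!
= 9 × 8 × 7 × 6 × 5 × 4 × 3 × 2
= 362880

Number of injections = 362880


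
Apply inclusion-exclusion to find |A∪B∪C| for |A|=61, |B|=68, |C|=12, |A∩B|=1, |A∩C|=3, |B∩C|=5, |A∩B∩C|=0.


|A∪B∪C| = |A|+|B|+|C| - |A∩B|-|A∩C|-|B∩C| + |A∩B∩C|
= 61+68+12 - 1-3-5 + 0
= 141 - 9 + 0
= 132

|A ∪ B ∪ C| = 132


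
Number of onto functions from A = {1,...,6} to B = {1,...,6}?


n = |A| = 6, k = |B| = 6. Surjections via inclusion-exclusion:
S(n,k) = Σ(-1)^i × C(k,i) × (k-i)^n, i=0 to k
i=0: (-1)^0×C(6,0)×6^6 = 46656
i=1: (-1)^1×C(6,1)×5^6 = -93750
i=2: (-1)^2×C(6,2)×4^6 = 61440
i=3: (-1)^3×C(6,3)×3^6 = -14580
i=4: (-1)^4×C(6,4)×2^6 = 960
i=5: (-1)^5×C(6,5)×1^6 = -6
i=6: (-1)^6×C(6,6)×0^6 = 0
Total = 720

Number of surjections = 720


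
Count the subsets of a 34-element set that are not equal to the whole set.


Total subsets = 2^n = 2^34 = 17179869184
Proper subsets exclude the set itself: 2^n - 1
= 17179869184 - 1
= 17179869183

Number of proper subsets = 17179869183


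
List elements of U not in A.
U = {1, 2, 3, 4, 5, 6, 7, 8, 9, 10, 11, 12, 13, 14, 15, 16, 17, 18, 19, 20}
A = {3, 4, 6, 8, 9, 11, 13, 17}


Aᶜ = U \ A = elements in U but not in A
U = {1, 2, 3, 4, 5, 6, 7, 8, 9, 10, 11, 12, 13, 14, 15, 16, 17, 18, 19, 20}
A = {3, 4, 6, 8, 9, 11, 13, 17}
Aᶜ = {1, 2, 5, 7, 10, 12, 14, 15, 16, 18, 19, 20}

Aᶜ = {1, 2, 5, 7, 10, 12, 14, 15, 16, 18, 19, 20}


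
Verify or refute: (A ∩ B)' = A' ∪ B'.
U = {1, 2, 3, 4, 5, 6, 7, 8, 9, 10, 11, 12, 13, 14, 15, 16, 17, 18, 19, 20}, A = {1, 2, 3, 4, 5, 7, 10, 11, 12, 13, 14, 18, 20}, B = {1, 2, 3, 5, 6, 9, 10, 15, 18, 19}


LHS: A ∩ B = {1, 2, 3, 5, 10, 18}
(A ∩ B)' = U \ (A ∩ B) = {4, 6, 7, 8, 9, 11, 12, 13, 14, 15, 16, 17, 19, 20}
A' = {6, 8, 9, 15, 16, 17, 19}, B' = {4, 7, 8, 11, 12, 13, 14, 16, 17, 20}
Claimed RHS: A' ∪ B' = {4, 6, 7, 8, 9, 11, 12, 13, 14, 15, 16, 17, 19, 20}
Identity is VALID: LHS = RHS = {4, 6, 7, 8, 9, 11, 12, 13, 14, 15, 16, 17, 19, 20} ✓

Identity is valid. (A ∩ B)' = A' ∪ B' = {4, 6, 7, 8, 9, 11, 12, 13, 14, 15, 16, 17, 19, 20}


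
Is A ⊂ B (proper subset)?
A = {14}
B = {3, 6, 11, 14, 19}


A ⊂ B requires: A ⊆ B AND A ≠ B.
A ⊆ B? Yes
A = B? No
A ⊂ B: Yes (A is a proper subset of B)

Yes, A ⊂ B


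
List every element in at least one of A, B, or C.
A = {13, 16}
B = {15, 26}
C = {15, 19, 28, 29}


A ∪ B = {13, 15, 16, 26}
(A ∪ B) ∪ C = {13, 15, 16, 19, 26, 28, 29}

A ∪ B ∪ C = {13, 15, 16, 19, 26, 28, 29}


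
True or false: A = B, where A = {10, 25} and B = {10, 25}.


Two sets are equal iff they have exactly the same elements.
A = {10, 25}
B = {10, 25}
Same elements → A = B

Yes, A = B


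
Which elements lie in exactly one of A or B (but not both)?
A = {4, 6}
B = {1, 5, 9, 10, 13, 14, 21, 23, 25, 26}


A △ B = (A \ B) ∪ (B \ A) = elements in exactly one of A or B
A \ B = {4, 6}
B \ A = {1, 5, 9, 10, 13, 14, 21, 23, 25, 26}
A △ B = {1, 4, 5, 6, 9, 10, 13, 14, 21, 23, 25, 26}

A △ B = {1, 4, 5, 6, 9, 10, 13, 14, 21, 23, 25, 26}


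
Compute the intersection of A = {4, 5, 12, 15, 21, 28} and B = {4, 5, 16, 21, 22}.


A ∩ B = elements in both A and B
A = {4, 5, 12, 15, 21, 28}
B = {4, 5, 16, 21, 22}
A ∩ B = {4, 5, 21}

A ∩ B = {4, 5, 21}


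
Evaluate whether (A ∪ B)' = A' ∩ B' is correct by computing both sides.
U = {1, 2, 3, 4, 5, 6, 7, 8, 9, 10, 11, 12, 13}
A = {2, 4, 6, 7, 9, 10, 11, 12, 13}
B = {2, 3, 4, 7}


LHS: A ∪ B = {2, 3, 4, 6, 7, 9, 10, 11, 12, 13}
(A ∪ B)' = U \ (A ∪ B) = {1, 5, 8}
A' = {1, 3, 5, 8}, B' = {1, 5, 6, 8, 9, 10, 11, 12, 13}
Claimed RHS: A' ∩ B' = {1, 5, 8}
Identity is VALID: LHS = RHS = {1, 5, 8} ✓

Identity is valid. (A ∪ B)' = A' ∩ B' = {1, 5, 8}


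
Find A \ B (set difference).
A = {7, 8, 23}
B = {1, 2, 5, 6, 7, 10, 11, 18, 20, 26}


A \ B = elements in A but not in B
A = {7, 8, 23}
B = {1, 2, 5, 6, 7, 10, 11, 18, 20, 26}
Remove from A any elements in B
A \ B = {8, 23}

A \ B = {8, 23}


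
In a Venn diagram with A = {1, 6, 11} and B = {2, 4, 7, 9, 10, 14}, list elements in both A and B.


A = {1, 6, 11}
B = {2, 4, 7, 9, 10, 14}
Region: in both A and B
Elements: ∅

Elements in both A and B: ∅


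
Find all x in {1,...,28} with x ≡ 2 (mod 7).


Checking each candidate:
Condition: x in {1,...,28} with x ≡ 2 (mod 7)
Result = {2, 9, 16, 23}

{2, 9, 16, 23}


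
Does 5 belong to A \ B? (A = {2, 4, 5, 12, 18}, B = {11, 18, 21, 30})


A = {2, 4, 5, 12, 18}, B = {11, 18, 21, 30}
A \ B = elements in A but not in B
A \ B = {2, 4, 5, 12}
Checking if 5 ∈ A \ B
5 is in A \ B → True

5 ∈ A \ B


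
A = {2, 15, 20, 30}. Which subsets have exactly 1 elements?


|A| = 4, so A has C(4,1) = 4 subsets of size 1.
Enumerate by choosing 1 elements from A at a time:
{2}, {15}, {20}, {30}

1-element subsets (4 total): {2}, {15}, {20}, {30}


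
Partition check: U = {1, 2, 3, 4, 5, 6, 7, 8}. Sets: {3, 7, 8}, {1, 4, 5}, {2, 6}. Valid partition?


A partition requires: (1) non-empty parts, (2) pairwise disjoint, (3) union = U
Parts: {3, 7, 8}, {1, 4, 5}, {2, 6}
Union of parts: {1, 2, 3, 4, 5, 6, 7, 8}
U = {1, 2, 3, 4, 5, 6, 7, 8}
All non-empty? True
Pairwise disjoint? True
Covers U? True

Yes, valid partition


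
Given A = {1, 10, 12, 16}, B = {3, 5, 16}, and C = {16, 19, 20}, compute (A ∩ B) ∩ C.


A ∩ B = {16}
(A ∩ B) ∩ C = {16}

A ∩ B ∩ C = {16}


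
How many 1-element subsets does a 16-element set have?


C(n,k) = n! / (k!(n-k)!)
C(16,1) = 16! / (1!15!)
= 16

C(16,1) = 16


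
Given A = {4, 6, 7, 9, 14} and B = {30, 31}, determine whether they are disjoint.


Disjoint means A ∩ B = ∅.
A ∩ B = ∅
A ∩ B = ∅, so A and B are disjoint.

Yes, A and B are disjoint


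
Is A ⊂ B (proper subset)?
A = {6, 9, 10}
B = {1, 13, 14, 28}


A ⊂ B requires: A ⊆ B AND A ≠ B.
A ⊆ B? No
A ⊄ B, so A is not a proper subset.

No, A is not a proper subset of B


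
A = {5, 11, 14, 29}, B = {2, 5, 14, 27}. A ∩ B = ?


A ∩ B = elements in both A and B
A = {5, 11, 14, 29}
B = {2, 5, 14, 27}
A ∩ B = {5, 14}

A ∩ B = {5, 14}


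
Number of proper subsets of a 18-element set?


Total subsets = 2^n = 2^18 = 262144
Proper subsets exclude the set itself: 2^n - 1
= 262144 - 1
= 262143

Number of proper subsets = 262143


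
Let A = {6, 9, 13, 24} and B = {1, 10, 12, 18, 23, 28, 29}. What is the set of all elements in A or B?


A ∪ B = all elements in A or B (or both)
A = {6, 9, 13, 24}
B = {1, 10, 12, 18, 23, 28, 29}
A ∪ B = {1, 6, 9, 10, 12, 13, 18, 23, 24, 28, 29}

A ∪ B = {1, 6, 9, 10, 12, 13, 18, 23, 24, 28, 29}


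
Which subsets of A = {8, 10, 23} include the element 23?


A subset of A contains 23 iff the remaining 2 elements form any subset of A \ {23}.
Count: 2^(n-1) = 2^2 = 4
Subsets containing 23: {23}, {8, 23}, {10, 23}, {8, 10, 23}

Subsets containing 23 (4 total): {23}, {8, 23}, {10, 23}, {8, 10, 23}


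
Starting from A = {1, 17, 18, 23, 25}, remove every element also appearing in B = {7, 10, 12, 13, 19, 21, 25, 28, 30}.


A \ B = elements in A but not in B
A = {1, 17, 18, 23, 25}
B = {7, 10, 12, 13, 19, 21, 25, 28, 30}
Remove from A any elements in B
A \ B = {1, 17, 18, 23}

A \ B = {1, 17, 18, 23}


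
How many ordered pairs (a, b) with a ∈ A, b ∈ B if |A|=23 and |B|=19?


|A × B| = |A| × |B|
= 23 × 19
= 437

|A × B| = 437


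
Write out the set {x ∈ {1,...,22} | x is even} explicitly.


Checking each candidate:
Condition: even numbers in {1,...,22}
Result = {2, 4, 6, 8, 10, 12, 14, 16, 18, 20, 22}

{2, 4, 6, 8, 10, 12, 14, 16, 18, 20, 22}


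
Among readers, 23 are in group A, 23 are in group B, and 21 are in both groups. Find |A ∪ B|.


|A ∪ B| = |A| + |B| - |A ∩ B|
= 23 + 23 - 21
= 25

|A ∪ B| = 25


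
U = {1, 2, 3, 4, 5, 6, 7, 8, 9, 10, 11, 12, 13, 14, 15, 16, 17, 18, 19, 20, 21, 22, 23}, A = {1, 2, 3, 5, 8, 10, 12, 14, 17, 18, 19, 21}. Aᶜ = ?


Aᶜ = U \ A = elements in U but not in A
U = {1, 2, 3, 4, 5, 6, 7, 8, 9, 10, 11, 12, 13, 14, 15, 16, 17, 18, 19, 20, 21, 22, 23}
A = {1, 2, 3, 5, 8, 10, 12, 14, 17, 18, 19, 21}
Aᶜ = {4, 6, 7, 9, 11, 13, 15, 16, 20, 22, 23}

Aᶜ = {4, 6, 7, 9, 11, 13, 15, 16, 20, 22, 23}


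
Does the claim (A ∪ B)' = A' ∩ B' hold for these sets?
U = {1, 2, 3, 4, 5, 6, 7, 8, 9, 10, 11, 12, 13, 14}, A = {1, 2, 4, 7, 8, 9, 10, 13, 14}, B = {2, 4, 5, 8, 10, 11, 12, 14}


LHS: A ∪ B = {1, 2, 4, 5, 7, 8, 9, 10, 11, 12, 13, 14}
(A ∪ B)' = U \ (A ∪ B) = {3, 6}
A' = {3, 5, 6, 11, 12}, B' = {1, 3, 6, 7, 9, 13}
Claimed RHS: A' ∩ B' = {3, 6}
Identity is VALID: LHS = RHS = {3, 6} ✓

Identity is valid. (A ∪ B)' = A' ∩ B' = {3, 6}


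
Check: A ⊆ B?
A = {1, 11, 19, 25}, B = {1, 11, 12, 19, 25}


A ⊆ B means every element of A is in B.
All elements of A are in B.
So A ⊆ B.

Yes, A ⊆ B


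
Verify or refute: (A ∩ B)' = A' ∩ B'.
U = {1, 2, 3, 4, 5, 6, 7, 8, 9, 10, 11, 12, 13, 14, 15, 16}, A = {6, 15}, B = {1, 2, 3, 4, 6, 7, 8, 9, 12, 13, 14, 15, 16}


LHS: A ∩ B = {6, 15}
(A ∩ B)' = U \ (A ∩ B) = {1, 2, 3, 4, 5, 7, 8, 9, 10, 11, 12, 13, 14, 16}
A' = {1, 2, 3, 4, 5, 7, 8, 9, 10, 11, 12, 13, 14, 16}, B' = {5, 10, 11}
Claimed RHS: A' ∩ B' = {5, 10, 11}
Identity is INVALID: LHS = {1, 2, 3, 4, 5, 7, 8, 9, 10, 11, 12, 13, 14, 16} but the RHS claimed here equals {5, 10, 11}. The correct form is (A ∩ B)' = A' ∪ B'.

Identity is invalid: (A ∩ B)' = {1, 2, 3, 4, 5, 7, 8, 9, 10, 11, 12, 13, 14, 16} but A' ∩ B' = {5, 10, 11}. The correct De Morgan law is (A ∩ B)' = A' ∪ B'.


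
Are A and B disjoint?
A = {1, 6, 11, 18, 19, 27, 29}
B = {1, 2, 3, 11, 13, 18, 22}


Disjoint means A ∩ B = ∅.
A ∩ B = {1, 11, 18}
A ∩ B ≠ ∅, so A and B are NOT disjoint.

No, A and B are not disjoint (A ∩ B = {1, 11, 18})


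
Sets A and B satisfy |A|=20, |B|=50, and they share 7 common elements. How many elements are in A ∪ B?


|A ∪ B| = |A| + |B| - |A ∩ B|
= 20 + 50 - 7
= 63

|A ∪ B| = 63


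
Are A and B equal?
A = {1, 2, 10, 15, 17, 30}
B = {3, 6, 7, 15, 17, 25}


Two sets are equal iff they have exactly the same elements.
A = {1, 2, 10, 15, 17, 30}
B = {3, 6, 7, 15, 17, 25}
Differences: {1, 2, 3, 6, 7, 10, 25, 30}
A ≠ B

No, A ≠ B


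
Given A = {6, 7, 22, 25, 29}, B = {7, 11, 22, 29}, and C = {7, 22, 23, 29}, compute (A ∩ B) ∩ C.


A ∩ B = {7, 22, 29}
(A ∩ B) ∩ C = {7, 22, 29}

A ∩ B ∩ C = {7, 22, 29}


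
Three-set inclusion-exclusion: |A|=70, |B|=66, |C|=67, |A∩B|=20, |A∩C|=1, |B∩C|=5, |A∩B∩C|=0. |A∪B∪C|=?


|A∪B∪C| = |A|+|B|+|C| - |A∩B|-|A∩C|-|B∩C| + |A∩B∩C|
= 70+66+67 - 20-1-5 + 0
= 203 - 26 + 0
= 177

|A ∪ B ∪ C| = 177


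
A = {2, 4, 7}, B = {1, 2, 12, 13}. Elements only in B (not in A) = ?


A = {2, 4, 7}
B = {1, 2, 12, 13}
Region: only in B (not in A)
Elements: {1, 12, 13}

Elements only in B (not in A): {1, 12, 13}


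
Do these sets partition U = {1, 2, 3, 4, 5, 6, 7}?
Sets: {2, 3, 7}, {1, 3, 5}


A partition requires: (1) non-empty parts, (2) pairwise disjoint, (3) union = U
Parts: {2, 3, 7}, {1, 3, 5}
Union of parts: {1, 2, 3, 5, 7}
U = {1, 2, 3, 4, 5, 6, 7}
All non-empty? True
Pairwise disjoint? False
Covers U? False

No, not a valid partition


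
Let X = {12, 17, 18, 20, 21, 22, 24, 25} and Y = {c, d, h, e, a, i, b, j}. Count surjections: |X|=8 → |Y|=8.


n = |X| = 8, k = |Y| = 8. Surjections via inclusion-exclusion:
S(n,k) = Σ(-1)^i × C(k,i) × (k-i)^n, i=0 to k
i=0: (-1)^0×C(8,0)×8^8 = 16777216
i=1: (-1)^1×C(8,1)×7^8 = -46118408
i=2: (-1)^2×C(8,2)×6^8 = 47029248
i=3: (-1)^3×C(8,3)×5^8 = -21875000
i=4: (-1)^4×C(8,4)×4^8 = 4587520
i=5: (-1)^5×C(8,5)×3^8 = -367416
i=6: (-1)^6×C(8,6)×2^8 = 7168
i=7: (-1)^7×C(8,7)×1^8 = -8
i=8: (-1)^8×C(8,8)×0^8 = 0
Total = 40320

Number of surjections = 40320


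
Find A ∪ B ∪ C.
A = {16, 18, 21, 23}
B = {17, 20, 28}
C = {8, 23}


A ∪ B = {16, 17, 18, 20, 21, 23, 28}
(A ∪ B) ∪ C = {8, 16, 17, 18, 20, 21, 23, 28}

A ∪ B ∪ C = {8, 16, 17, 18, 20, 21, 23, 28}


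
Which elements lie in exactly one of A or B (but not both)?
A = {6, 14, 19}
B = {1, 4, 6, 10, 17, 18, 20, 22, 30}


A △ B = (A \ B) ∪ (B \ A) = elements in exactly one of A or B
A \ B = {14, 19}
B \ A = {1, 4, 10, 17, 18, 20, 22, 30}
A △ B = {1, 4, 10, 14, 17, 18, 19, 20, 22, 30}

A △ B = {1, 4, 10, 14, 17, 18, 19, 20, 22, 30}


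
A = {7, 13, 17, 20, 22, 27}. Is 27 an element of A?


A = {7, 13, 17, 20, 22, 27}
Checking if 27 is in A
27 is in A → True

27 ∈ A


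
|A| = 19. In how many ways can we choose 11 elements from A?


C(n,k) = n! / (k!(n-k)!)
C(19,11) = 19! / (11!8!)
= 75582

C(19,11) = 75582


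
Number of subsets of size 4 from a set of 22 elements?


C(n,k) = n! / (k!(n-k)!)
C(22,4) = 22! / (4!18!)
= 7315

C(22,4) = 7315


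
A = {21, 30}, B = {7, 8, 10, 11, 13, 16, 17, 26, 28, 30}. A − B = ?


A \ B = elements in A but not in B
A = {21, 30}
B = {7, 8, 10, 11, 13, 16, 17, 26, 28, 30}
Remove from A any elements in B
A \ B = {21}

A \ B = {21}


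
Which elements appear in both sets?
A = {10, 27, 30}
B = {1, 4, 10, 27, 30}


A ∩ B = elements in both A and B
A = {10, 27, 30}
B = {1, 4, 10, 27, 30}
A ∩ B = {10, 27, 30}

A ∩ B = {10, 27, 30}


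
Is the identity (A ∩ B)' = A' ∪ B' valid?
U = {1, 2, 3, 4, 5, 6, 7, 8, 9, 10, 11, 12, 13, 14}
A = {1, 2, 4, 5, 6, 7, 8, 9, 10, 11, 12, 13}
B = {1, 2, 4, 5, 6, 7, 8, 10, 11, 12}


LHS: A ∩ B = {1, 2, 4, 5, 6, 7, 8, 10, 11, 12}
(A ∩ B)' = U \ (A ∩ B) = {3, 9, 13, 14}
A' = {3, 14}, B' = {3, 9, 13, 14}
Claimed RHS: A' ∪ B' = {3, 9, 13, 14}
Identity is VALID: LHS = RHS = {3, 9, 13, 14} ✓

Identity is valid. (A ∩ B)' = A' ∪ B' = {3, 9, 13, 14}


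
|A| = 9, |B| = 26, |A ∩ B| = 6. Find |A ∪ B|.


|A ∪ B| = |A| + |B| - |A ∩ B|
= 9 + 26 - 6
= 29

|A ∪ B| = 29


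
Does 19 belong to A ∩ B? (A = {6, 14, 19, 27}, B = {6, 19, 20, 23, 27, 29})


A = {6, 14, 19, 27}, B = {6, 19, 20, 23, 27, 29}
A ∩ B = elements in both A and B
A ∩ B = {6, 19, 27}
Checking if 19 ∈ A ∩ B
19 is in A ∩ B → True

19 ∈ A ∩ B


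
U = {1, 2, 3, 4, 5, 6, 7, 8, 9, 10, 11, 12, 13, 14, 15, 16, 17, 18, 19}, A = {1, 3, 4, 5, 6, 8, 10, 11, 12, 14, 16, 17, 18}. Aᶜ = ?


Aᶜ = U \ A = elements in U but not in A
U = {1, 2, 3, 4, 5, 6, 7, 8, 9, 10, 11, 12, 13, 14, 15, 16, 17, 18, 19}
A = {1, 3, 4, 5, 6, 8, 10, 11, 12, 14, 16, 17, 18}
Aᶜ = {2, 7, 9, 13, 15, 19}

Aᶜ = {2, 7, 9, 13, 15, 19}


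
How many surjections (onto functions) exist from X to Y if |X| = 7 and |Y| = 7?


n = |X| = 7, k = |Y| = 7. Surjections via inclusion-exclusion:
S(n,k) = Σ(-1)^i × C(k,i) × (k-i)^n, i=0 to k
i=0: (-1)^0×C(7,0)×7^7 = 823543
i=1: (-1)^1×C(7,1)×6^7 = -1959552
i=2: (-1)^2×C(7,2)×5^7 = 1640625
i=3: (-1)^3×C(7,3)×4^7 = -573440
i=4: (-1)^4×C(7,4)×3^7 = 76545
i=5: (-1)^5×C(7,5)×2^7 = -2688
i=6: (-1)^6×C(7,6)×1^7 = 7
i=7: (-1)^7×C(7,7)×0^7 = 0
Total = 5040

Number of surjections = 5040


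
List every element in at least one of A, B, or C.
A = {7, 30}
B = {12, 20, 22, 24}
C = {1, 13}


A ∪ B = {7, 12, 20, 22, 24, 30}
(A ∪ B) ∪ C = {1, 7, 12, 13, 20, 22, 24, 30}

A ∪ B ∪ C = {1, 7, 12, 13, 20, 22, 24, 30}


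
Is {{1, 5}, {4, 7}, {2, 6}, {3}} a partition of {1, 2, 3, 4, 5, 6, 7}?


A partition requires: (1) non-empty parts, (2) pairwise disjoint, (3) union = U
Parts: {1, 5}, {4, 7}, {2, 6}, {3}
Union of parts: {1, 2, 3, 4, 5, 6, 7}
U = {1, 2, 3, 4, 5, 6, 7}
All non-empty? True
Pairwise disjoint? True
Covers U? True

Yes, valid partition


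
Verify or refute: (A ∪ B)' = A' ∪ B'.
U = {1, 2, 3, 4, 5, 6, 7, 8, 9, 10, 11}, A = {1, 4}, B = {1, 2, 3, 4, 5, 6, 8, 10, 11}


LHS: A ∪ B = {1, 2, 3, 4, 5, 6, 8, 10, 11}
(A ∪ B)' = U \ (A ∪ B) = {7, 9}
A' = {2, 3, 5, 6, 7, 8, 9, 10, 11}, B' = {7, 9}
Claimed RHS: A' ∪ B' = {2, 3, 5, 6, 7, 8, 9, 10, 11}
Identity is INVALID: LHS = {7, 9} but the RHS claimed here equals {2, 3, 5, 6, 7, 8, 9, 10, 11}. The correct form is (A ∪ B)' = A' ∩ B'.

Identity is invalid: (A ∪ B)' = {7, 9} but A' ∪ B' = {2, 3, 5, 6, 7, 8, 9, 10, 11}. The correct De Morgan law is (A ∪ B)' = A' ∩ B'.


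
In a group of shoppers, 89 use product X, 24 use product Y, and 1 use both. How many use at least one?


|A ∪ B| = |A| + |B| - |A ∩ B|
= 89 + 24 - 1
= 112

|A ∪ B| = 112


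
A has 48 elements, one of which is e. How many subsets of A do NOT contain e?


Subsets of A avoiding e are subsets of A \ {e}, which has 47 elements.
Count = 2^(n-1) = 2^47
= 140737488355328

Number of subsets avoiding e = 140737488355328


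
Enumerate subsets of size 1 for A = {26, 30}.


|A| = 2, so A has C(2,1) = 2 subsets of size 1.
Enumerate by choosing 1 elements from A at a time:
{26}, {30}

1-element subsets (2 total): {26}, {30}


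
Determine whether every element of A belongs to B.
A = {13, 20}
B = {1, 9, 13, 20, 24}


A ⊆ B means every element of A is in B.
All elements of A are in B.
So A ⊆ B.

Yes, A ⊆ B


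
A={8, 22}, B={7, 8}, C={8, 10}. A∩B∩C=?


A ∩ B = {8}
(A ∩ B) ∩ C = {8}

A ∩ B ∩ C = {8}


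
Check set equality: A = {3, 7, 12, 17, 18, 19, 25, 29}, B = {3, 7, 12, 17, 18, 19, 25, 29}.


Two sets are equal iff they have exactly the same elements.
A = {3, 7, 12, 17, 18, 19, 25, 29}
B = {3, 7, 12, 17, 18, 19, 25, 29}
Same elements → A = B

Yes, A = B


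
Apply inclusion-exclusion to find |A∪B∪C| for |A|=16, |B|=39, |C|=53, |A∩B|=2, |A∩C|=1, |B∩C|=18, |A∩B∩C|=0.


|A∪B∪C| = |A|+|B|+|C| - |A∩B|-|A∩C|-|B∩C| + |A∩B∩C|
= 16+39+53 - 2-1-18 + 0
= 108 - 21 + 0
= 87

|A ∪ B ∪ C| = 87


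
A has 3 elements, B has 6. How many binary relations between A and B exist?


A relation from A to B is any subset of A × B.
|A × B| = 3 × 6 = 18
# relations = 2^|A × B| = 2^18 = 262144

Number of relations = 262144


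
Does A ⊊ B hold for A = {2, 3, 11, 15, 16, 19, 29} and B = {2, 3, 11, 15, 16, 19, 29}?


A ⊂ B requires: A ⊆ B AND A ≠ B.
A ⊆ B? Yes
A = B? Yes
A = B, so A is not a PROPER subset.

No, A is not a proper subset of B


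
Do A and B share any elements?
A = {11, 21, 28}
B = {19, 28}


Disjoint means A ∩ B = ∅.
A ∩ B = {28}
A ∩ B ≠ ∅, so A and B are NOT disjoint.

Yes — A and B share the element(s) of A ∩ B = {28}, so they are not disjoint


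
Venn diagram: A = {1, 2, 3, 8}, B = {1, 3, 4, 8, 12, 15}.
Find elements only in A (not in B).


A = {1, 2, 3, 8}
B = {1, 3, 4, 8, 12, 15}
Region: only in A (not in B)
Elements: {2}

Elements only in A (not in B): {2}


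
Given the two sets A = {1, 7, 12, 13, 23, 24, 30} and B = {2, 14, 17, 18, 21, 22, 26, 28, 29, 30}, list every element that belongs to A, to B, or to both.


A ∪ B = all elements in A or B (or both)
A = {1, 7, 12, 13, 23, 24, 30}
B = {2, 14, 17, 18, 21, 22, 26, 28, 29, 30}
A ∪ B = {1, 2, 7, 12, 13, 14, 17, 18, 21, 22, 23, 24, 26, 28, 29, 30}

A ∪ B = {1, 2, 7, 12, 13, 14, 17, 18, 21, 22, 23, 24, 26, 28, 29, 30}


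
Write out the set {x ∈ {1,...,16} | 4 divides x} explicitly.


Checking each candidate:
Condition: multiples of 4 in {1,...,16}
Result = {4, 8, 12, 16}

{4, 8, 12, 16}


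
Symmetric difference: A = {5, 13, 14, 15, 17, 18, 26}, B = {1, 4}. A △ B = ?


A △ B = (A \ B) ∪ (B \ A) = elements in exactly one of A or B
A \ B = {5, 13, 14, 15, 17, 18, 26}
B \ A = {1, 4}
A △ B = {1, 4, 5, 13, 14, 15, 17, 18, 26}

A △ B = {1, 4, 5, 13, 14, 15, 17, 18, 26}


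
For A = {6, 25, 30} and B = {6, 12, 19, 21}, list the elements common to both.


A ∩ B = elements in both A and B
A = {6, 25, 30}
B = {6, 12, 19, 21}
A ∩ B = {6}

A ∩ B = {6}


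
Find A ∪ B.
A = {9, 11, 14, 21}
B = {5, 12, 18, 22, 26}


A ∪ B = all elements in A or B (or both)
A = {9, 11, 14, 21}
B = {5, 12, 18, 22, 26}
A ∪ B = {5, 9, 11, 12, 14, 18, 21, 22, 26}

A ∪ B = {5, 9, 11, 12, 14, 18, 21, 22, 26}


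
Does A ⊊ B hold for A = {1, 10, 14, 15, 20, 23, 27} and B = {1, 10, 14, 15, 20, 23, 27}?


A ⊂ B requires: A ⊆ B AND A ≠ B.
A ⊆ B? Yes
A = B? Yes
A = B, so A is not a PROPER subset.

No, A is not a proper subset of B


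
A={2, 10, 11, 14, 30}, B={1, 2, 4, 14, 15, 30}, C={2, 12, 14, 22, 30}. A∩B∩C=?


A ∩ B = {2, 14, 30}
(A ∩ B) ∩ C = {2, 14, 30}

A ∩ B ∩ C = {2, 14, 30}


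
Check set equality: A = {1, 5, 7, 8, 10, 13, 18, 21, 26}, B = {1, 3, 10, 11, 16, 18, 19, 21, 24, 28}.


Two sets are equal iff they have exactly the same elements.
A = {1, 5, 7, 8, 10, 13, 18, 21, 26}
B = {1, 3, 10, 11, 16, 18, 19, 21, 24, 28}
Differences: {3, 5, 7, 8, 11, 13, 16, 19, 24, 26, 28}
A ≠ B

No, A ≠ B


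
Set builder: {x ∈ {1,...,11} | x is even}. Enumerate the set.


Checking each candidate:
Condition: even numbers in {1,...,11}
Result = {2, 4, 6, 8, 10}

{2, 4, 6, 8, 10}


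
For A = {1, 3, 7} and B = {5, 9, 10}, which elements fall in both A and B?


A = {1, 3, 7}
B = {5, 9, 10}
Region: in both A and B
Elements: ∅

Elements in both A and B: ∅


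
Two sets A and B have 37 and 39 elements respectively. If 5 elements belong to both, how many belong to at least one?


|A ∪ B| = |A| + |B| - |A ∩ B|
= 37 + 39 - 5
= 71

|A ∪ B| = 71


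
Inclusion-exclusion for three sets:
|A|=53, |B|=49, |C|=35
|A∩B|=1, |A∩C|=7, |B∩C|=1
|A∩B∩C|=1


|A∪B∪C| = |A|+|B|+|C| - |A∩B|-|A∩C|-|B∩C| + |A∩B∩C|
= 53+49+35 - 1-7-1 + 1
= 137 - 9 + 1
= 129

|A ∪ B ∪ C| = 129


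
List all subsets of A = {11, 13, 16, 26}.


|A| = 4, so |P(A)| = 2^4 = 16
Enumerate subsets by cardinality (0 to 4):
∅, {11}, {13}, {16}, {26}, {11, 13}, {11, 16}, {11, 26}, {13, 16}, {13, 26}, {16, 26}, {11, 13, 16}, {11, 13, 26}, {11, 16, 26}, {13, 16, 26}, {11, 13, 16, 26}

P(A) has 16 subsets: ∅, {11}, {13}, {16}, {26}, {11, 13}, {11, 16}, {11, 26}, {13, 16}, {13, 26}, {16, 26}, {11, 13, 16}, {11, 13, 26}, {11, 16, 26}, {13, 16, 26}, {11, 13, 16, 26}


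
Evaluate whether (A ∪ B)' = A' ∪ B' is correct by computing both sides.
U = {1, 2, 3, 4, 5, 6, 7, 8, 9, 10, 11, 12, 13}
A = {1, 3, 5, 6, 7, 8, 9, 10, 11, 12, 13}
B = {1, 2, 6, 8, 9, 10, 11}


LHS: A ∪ B = {1, 2, 3, 5, 6, 7, 8, 9, 10, 11, 12, 13}
(A ∪ B)' = U \ (A ∪ B) = {4}
A' = {2, 4}, B' = {3, 4, 5, 7, 12, 13}
Claimed RHS: A' ∪ B' = {2, 3, 4, 5, 7, 12, 13}
Identity is INVALID: LHS = {4} but the RHS claimed here equals {2, 3, 4, 5, 7, 12, 13}. The correct form is (A ∪ B)' = A' ∩ B'.

Identity is invalid: (A ∪ B)' = {4} but A' ∪ B' = {2, 3, 4, 5, 7, 12, 13}. The correct De Morgan law is (A ∪ B)' = A' ∩ B'.


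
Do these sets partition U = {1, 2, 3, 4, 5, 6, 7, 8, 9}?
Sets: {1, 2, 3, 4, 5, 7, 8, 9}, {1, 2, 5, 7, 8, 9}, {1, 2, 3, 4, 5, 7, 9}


A partition requires: (1) non-empty parts, (2) pairwise disjoint, (3) union = U
Parts: {1, 2, 3, 4, 5, 7, 8, 9}, {1, 2, 5, 7, 8, 9}, {1, 2, 3, 4, 5, 7, 9}
Union of parts: {1, 2, 3, 4, 5, 7, 8, 9}
U = {1, 2, 3, 4, 5, 6, 7, 8, 9}
All non-empty? True
Pairwise disjoint? False
Covers U? False

No, not a valid partition


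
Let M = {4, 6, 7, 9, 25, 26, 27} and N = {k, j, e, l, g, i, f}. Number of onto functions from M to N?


n = |M| = 7, k = |N| = 7. Surjections via inclusion-exclusion:
S(n,k) = Σ(-1)^i × C(k,i) × (k-i)^n, i=0 to k
i=0: (-1)^0×C(7,0)×7^7 = 823543
i=1: (-1)^1×C(7,1)×6^7 = -1959552
i=2: (-1)^2×C(7,2)×5^7 = 1640625
i=3: (-1)^3×C(7,3)×4^7 = -573440
i=4: (-1)^4×C(7,4)×3^7 = 76545
i=5: (-1)^5×C(7,5)×2^7 = -2688
i=6: (-1)^6×C(7,6)×1^7 = 7
i=7: (-1)^7×C(7,7)×0^7 = 0
Total = 5040

Number of surjections = 5040


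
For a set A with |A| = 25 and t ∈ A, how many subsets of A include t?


Subsets of A containing t correspond to subsets of A \ {t}, which has 24 elements.
Count = 2^(n-1) = 2^24
= 16777216

Number of subsets containing t = 16777216


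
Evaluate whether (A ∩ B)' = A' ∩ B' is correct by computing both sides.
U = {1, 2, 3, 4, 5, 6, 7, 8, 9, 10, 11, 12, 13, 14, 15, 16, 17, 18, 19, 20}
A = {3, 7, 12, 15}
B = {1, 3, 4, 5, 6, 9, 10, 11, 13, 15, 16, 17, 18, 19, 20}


LHS: A ∩ B = {3, 15}
(A ∩ B)' = U \ (A ∩ B) = {1, 2, 4, 5, 6, 7, 8, 9, 10, 11, 12, 13, 14, 16, 17, 18, 19, 20}
A' = {1, 2, 4, 5, 6, 8, 9, 10, 11, 13, 14, 16, 17, 18, 19, 20}, B' = {2, 7, 8, 12, 14}
Claimed RHS: A' ∩ B' = {2, 8, 14}
Identity is INVALID: LHS = {1, 2, 4, 5, 6, 7, 8, 9, 10, 11, 12, 13, 14, 16, 17, 18, 19, 20} but the RHS claimed here equals {2, 8, 14}. The correct form is (A ∩ B)' = A' ∪ B'.

Identity is invalid: (A ∩ B)' = {1, 2, 4, 5, 6, 7, 8, 9, 10, 11, 12, 13, 14, 16, 17, 18, 19, 20} but A' ∩ B' = {2, 8, 14}. The correct De Morgan law is (A ∩ B)' = A' ∪ B'.


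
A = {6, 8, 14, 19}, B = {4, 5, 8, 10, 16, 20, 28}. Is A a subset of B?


A ⊆ B means every element of A is in B.
Elements in A not in B: {6, 14, 19}
So A ⊄ B.

No, A ⊄ B


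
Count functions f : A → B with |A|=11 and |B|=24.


Each of |A| = 11 inputs maps to any of |B| = 24 outputs.
# functions = |B|^|A| = 24^11
= 1521681143169024

Number of functions = 1521681143169024


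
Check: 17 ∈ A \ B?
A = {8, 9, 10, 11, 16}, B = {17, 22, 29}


A = {8, 9, 10, 11, 16}, B = {17, 22, 29}
A \ B = elements in A but not in B
A \ B = {8, 9, 10, 11, 16}
Checking if 17 ∈ A \ B
17 is not in A \ B → False

17 ∉ A \ B


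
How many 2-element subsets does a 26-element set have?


C(n,k) = n! / (k!(n-k)!)
C(26,2) = 26! / (2!24!)
= 325

C(26,2) = 325


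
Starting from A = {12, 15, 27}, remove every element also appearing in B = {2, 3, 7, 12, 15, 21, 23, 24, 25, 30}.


A \ B = elements in A but not in B
A = {12, 15, 27}
B = {2, 3, 7, 12, 15, 21, 23, 24, 25, 30}
Remove from A any elements in B
A \ B = {27}

A \ B = {27}


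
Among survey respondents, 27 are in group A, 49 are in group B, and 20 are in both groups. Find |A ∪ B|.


|A ∪ B| = |A| + |B| - |A ∩ B|
= 27 + 49 - 20
= 56

|A ∪ B| = 56


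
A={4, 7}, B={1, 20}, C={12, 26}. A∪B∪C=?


A ∪ B = {1, 4, 7, 20}
(A ∪ B) ∪ C = {1, 4, 7, 12, 20, 26}

A ∪ B ∪ C = {1, 4, 7, 12, 20, 26}


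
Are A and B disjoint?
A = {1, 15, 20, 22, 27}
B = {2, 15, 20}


Disjoint means A ∩ B = ∅.
A ∩ B = {15, 20}
A ∩ B ≠ ∅, so A and B are NOT disjoint.

No, A and B are not disjoint (A ∩ B = {15, 20})


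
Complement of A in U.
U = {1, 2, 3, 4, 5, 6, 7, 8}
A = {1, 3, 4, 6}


Aᶜ = U \ A = elements in U but not in A
U = {1, 2, 3, 4, 5, 6, 7, 8}
A = {1, 3, 4, 6}
Aᶜ = {2, 5, 7, 8}

Aᶜ = {2, 5, 7, 8}


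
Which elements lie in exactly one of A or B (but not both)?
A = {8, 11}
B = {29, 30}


A △ B = (A \ B) ∪ (B \ A) = elements in exactly one of A or B
A \ B = {8, 11}
B \ A = {29, 30}
A △ B = {8, 11, 29, 30}

A △ B = {8, 11, 29, 30}


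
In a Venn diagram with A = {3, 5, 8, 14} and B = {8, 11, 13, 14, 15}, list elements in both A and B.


A = {3, 5, 8, 14}
B = {8, 11, 13, 14, 15}
Region: in both A and B
Elements: {8, 14}

Elements in both A and B: {8, 14}


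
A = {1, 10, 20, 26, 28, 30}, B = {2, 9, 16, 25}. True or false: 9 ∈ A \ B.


A = {1, 10, 20, 26, 28, 30}, B = {2, 9, 16, 25}
A \ B = elements in A but not in B
A \ B = {1, 10, 20, 26, 28, 30}
Checking if 9 ∈ A \ B
9 is not in A \ B → False

9 ∉ A \ B


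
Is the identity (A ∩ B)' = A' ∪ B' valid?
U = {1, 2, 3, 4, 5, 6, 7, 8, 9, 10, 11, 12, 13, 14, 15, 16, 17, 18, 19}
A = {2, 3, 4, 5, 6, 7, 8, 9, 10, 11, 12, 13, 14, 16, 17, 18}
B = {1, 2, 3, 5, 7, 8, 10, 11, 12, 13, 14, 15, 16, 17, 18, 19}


LHS: A ∩ B = {2, 3, 5, 7, 8, 10, 11, 12, 13, 14, 16, 17, 18}
(A ∩ B)' = U \ (A ∩ B) = {1, 4, 6, 9, 15, 19}
A' = {1, 15, 19}, B' = {4, 6, 9}
Claimed RHS: A' ∪ B' = {1, 4, 6, 9, 15, 19}
Identity is VALID: LHS = RHS = {1, 4, 6, 9, 15, 19} ✓

Identity is valid. (A ∩ B)' = A' ∪ B' = {1, 4, 6, 9, 15, 19}


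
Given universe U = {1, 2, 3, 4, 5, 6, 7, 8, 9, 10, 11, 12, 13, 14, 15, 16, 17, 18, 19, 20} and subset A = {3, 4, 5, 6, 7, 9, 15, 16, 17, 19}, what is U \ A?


Aᶜ = U \ A = elements in U but not in A
U = {1, 2, 3, 4, 5, 6, 7, 8, 9, 10, 11, 12, 13, 14, 15, 16, 17, 18, 19, 20}
A = {3, 4, 5, 6, 7, 9, 15, 16, 17, 19}
Aᶜ = {1, 2, 8, 10, 11, 12, 13, 14, 18, 20}

Aᶜ = {1, 2, 8, 10, 11, 12, 13, 14, 18, 20}


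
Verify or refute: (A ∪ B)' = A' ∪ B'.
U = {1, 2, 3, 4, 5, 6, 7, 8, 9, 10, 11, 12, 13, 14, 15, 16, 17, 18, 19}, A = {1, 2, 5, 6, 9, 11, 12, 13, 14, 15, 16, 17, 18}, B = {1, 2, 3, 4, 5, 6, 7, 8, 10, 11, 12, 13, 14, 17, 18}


LHS: A ∪ B = {1, 2, 3, 4, 5, 6, 7, 8, 9, 10, 11, 12, 13, 14, 15, 16, 17, 18}
(A ∪ B)' = U \ (A ∪ B) = {19}
A' = {3, 4, 7, 8, 10, 19}, B' = {9, 15, 16, 19}
Claimed RHS: A' ∪ B' = {3, 4, 7, 8, 9, 10, 15, 16, 19}
Identity is INVALID: LHS = {19} but the RHS claimed here equals {3, 4, 7, 8, 9, 10, 15, 16, 19}. The correct form is (A ∪ B)' = A' ∩ B'.

Identity is invalid: (A ∪ B)' = {19} but A' ∪ B' = {3, 4, 7, 8, 9, 10, 15, 16, 19}. The correct De Morgan law is (A ∪ B)' = A' ∩ B'.


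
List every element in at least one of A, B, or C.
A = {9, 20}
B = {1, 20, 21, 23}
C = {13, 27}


A ∪ B = {1, 9, 20, 21, 23}
(A ∪ B) ∪ C = {1, 9, 13, 20, 21, 23, 27}

A ∪ B ∪ C = {1, 9, 13, 20, 21, 23, 27}


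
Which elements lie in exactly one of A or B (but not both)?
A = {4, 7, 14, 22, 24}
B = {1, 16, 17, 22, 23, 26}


A △ B = (A \ B) ∪ (B \ A) = elements in exactly one of A or B
A \ B = {4, 7, 14, 24}
B \ A = {1, 16, 17, 23, 26}
A △ B = {1, 4, 7, 14, 16, 17, 23, 24, 26}

A △ B = {1, 4, 7, 14, 16, 17, 23, 24, 26}


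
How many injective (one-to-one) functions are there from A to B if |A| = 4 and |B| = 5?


An injection sends each of |A| = 4 inputs to a distinct output in B.
# injections = |B|·(|B|-1)·…·(|B|-|A|+1) = 5! / (5 - 4)!
= 5 × 4 × 3 × 2
= 120

Number of injections = 120


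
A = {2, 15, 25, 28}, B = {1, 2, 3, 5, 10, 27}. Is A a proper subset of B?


A ⊂ B requires: A ⊆ B AND A ≠ B.
A ⊆ B? No
A ⊄ B, so A is not a proper subset.

No, A is not a proper subset of B


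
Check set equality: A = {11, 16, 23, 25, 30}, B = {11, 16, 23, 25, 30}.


Two sets are equal iff they have exactly the same elements.
A = {11, 16, 23, 25, 30}
B = {11, 16, 23, 25, 30}
Same elements → A = B

Yes, A = B


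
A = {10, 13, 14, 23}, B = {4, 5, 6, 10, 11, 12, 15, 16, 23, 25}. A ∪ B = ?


A ∪ B = all elements in A or B (or both)
A = {10, 13, 14, 23}
B = {4, 5, 6, 10, 11, 12, 15, 16, 23, 25}
A ∪ B = {4, 5, 6, 10, 11, 12, 13, 14, 15, 16, 23, 25}

A ∪ B = {4, 5, 6, 10, 11, 12, 13, 14, 15, 16, 23, 25}


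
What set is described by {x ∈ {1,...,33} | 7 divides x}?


Checking each candidate:
Condition: multiples of 7 in {1,...,33}
Result = {7, 14, 21, 28}

{7, 14, 21, 28}


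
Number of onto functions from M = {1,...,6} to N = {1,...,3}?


n = |M| = 6, k = |N| = 3. Surjections via inclusion-exclusion:
S(n,k) = Σ(-1)^i × C(k,i) × (k-i)^n, i=0 to k
i=0: (-1)^0×C(3,0)×3^6 = 729
i=1: (-1)^1×C(3,1)×2^6 = -192
i=2: (-1)^2×C(3,2)×1^6 = 3
i=3: (-1)^3×C(3,3)×0^6 = 0
Total = 540

Number of surjections = 540


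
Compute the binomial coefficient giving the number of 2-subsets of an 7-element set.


C(n,k) = n! / (k!(n-k)!)
C(7,2) = 7! / (2!5!)
= 21

C(7,2) = 21


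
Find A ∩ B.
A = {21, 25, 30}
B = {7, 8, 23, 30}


A ∩ B = elements in both A and B
A = {21, 25, 30}
B = {7, 8, 23, 30}
A ∩ B = {30}

A ∩ B = {30}


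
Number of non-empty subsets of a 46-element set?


Total subsets = 2^n = 2^46 = 70368744177664
Non-empty subsets exclude the empty set: 2^n - 1
= 70368744177664 - 1
= 70368744177663

Number of non-empty subsets = 70368744177663


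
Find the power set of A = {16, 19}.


|A| = 2, so |P(A)| = 2^2 = 4
Enumerate subsets by cardinality (0 to 2):
∅, {16}, {19}, {16, 19}

P(A) has 4 subsets: ∅, {16}, {19}, {16, 19}


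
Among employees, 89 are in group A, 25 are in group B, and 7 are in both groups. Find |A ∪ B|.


|A ∪ B| = |A| + |B| - |A ∩ B|
= 89 + 25 - 7
= 107

|A ∪ B| = 107


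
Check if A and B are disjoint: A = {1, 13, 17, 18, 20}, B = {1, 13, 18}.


Disjoint means A ∩ B = ∅.
A ∩ B = {1, 13, 18}
A ∩ B ≠ ∅, so A and B are NOT disjoint.

No, A and B are not disjoint (A ∩ B = {1, 13, 18})


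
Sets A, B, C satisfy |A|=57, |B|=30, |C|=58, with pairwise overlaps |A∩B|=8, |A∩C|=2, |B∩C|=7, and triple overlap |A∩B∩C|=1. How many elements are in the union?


|A∪B∪C| = |A|+|B|+|C| - |A∩B|-|A∩C|-|B∩C| + |A∩B∩C|
= 57+30+58 - 8-2-7 + 1
= 145 - 17 + 1
= 129

|A ∪ B ∪ C| = 129


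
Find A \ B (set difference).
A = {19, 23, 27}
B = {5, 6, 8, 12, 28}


A \ B = elements in A but not in B
A = {19, 23, 27}
B = {5, 6, 8, 12, 28}
Remove from A any elements in B
A \ B = {19, 23, 27}

A \ B = {19, 23, 27}


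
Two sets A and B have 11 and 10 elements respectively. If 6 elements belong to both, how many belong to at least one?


|A ∪ B| = |A| + |B| - |A ∩ B|
= 11 + 10 - 6
= 15

|A ∪ B| = 15


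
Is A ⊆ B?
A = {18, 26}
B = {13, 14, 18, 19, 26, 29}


A ⊆ B means every element of A is in B.
All elements of A are in B.
So A ⊆ B.

Yes, A ⊆ B


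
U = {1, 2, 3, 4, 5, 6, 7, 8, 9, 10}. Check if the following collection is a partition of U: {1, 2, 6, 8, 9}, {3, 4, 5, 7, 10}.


A partition requires: (1) non-empty parts, (2) pairwise disjoint, (3) union = U
Parts: {1, 2, 6, 8, 9}, {3, 4, 5, 7, 10}
Union of parts: {1, 2, 3, 4, 5, 6, 7, 8, 9, 10}
U = {1, 2, 3, 4, 5, 6, 7, 8, 9, 10}
All non-empty? True
Pairwise disjoint? True
Covers U? True

Yes, valid partition


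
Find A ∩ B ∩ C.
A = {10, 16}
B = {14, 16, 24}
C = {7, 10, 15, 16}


A ∩ B = {16}
(A ∩ B) ∩ C = {16}

A ∩ B ∩ C = {16}
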